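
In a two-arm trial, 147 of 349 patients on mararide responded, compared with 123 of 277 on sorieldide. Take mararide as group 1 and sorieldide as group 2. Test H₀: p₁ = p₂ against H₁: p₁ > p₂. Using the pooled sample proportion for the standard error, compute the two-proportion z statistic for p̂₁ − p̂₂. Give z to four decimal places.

p̂₁ = 147/349 ≈ 0.421203, p̂₂ = 123/277 ≈ 0.444043.
Pooled p̂ = (147+123)/(349+277) = 270/626 = 0.431310.
SE = √(0.245282 × 0.00647544) = 0.039854.
z = (0.421203 − 0.444043)/0.039854 = -0.022840/0.039854 = -0.5731.
p-value = P(Z > -0.573) ≈ 0.7167.

z = -0.5731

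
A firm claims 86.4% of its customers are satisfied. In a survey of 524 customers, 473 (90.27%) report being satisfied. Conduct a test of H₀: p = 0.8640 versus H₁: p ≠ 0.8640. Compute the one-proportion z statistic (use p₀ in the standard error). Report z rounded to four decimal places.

p̂ = 473/524 ≈ 0.9026718.
SE = √(p₀(1−p₀)/n) = √(0.1175/524) = 0.0149748.
z = (0.9026718 − 0.864)/0.0149748 = 0.0386718/0.0149748 = 2.5825.

z = 2.5825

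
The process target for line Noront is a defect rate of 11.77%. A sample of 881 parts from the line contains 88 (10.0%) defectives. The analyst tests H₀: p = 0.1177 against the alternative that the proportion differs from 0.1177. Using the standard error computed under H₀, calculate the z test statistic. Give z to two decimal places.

p̂ = 88/881 = 0.09989.
SE = √(p₀(1−p₀)/n) = √(0.10385/881) = 0.01086.
z = (0.09989 − 0.1177)/0.01086 = -0.01781/0.01086 = -1.64.

z = -1.64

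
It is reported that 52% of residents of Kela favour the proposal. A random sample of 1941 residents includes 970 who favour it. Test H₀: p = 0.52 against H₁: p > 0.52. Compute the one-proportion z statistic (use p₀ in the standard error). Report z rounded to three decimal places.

p̂ = 970/1941 = 0.499742.
Standard error under H₀: √(0.52×0.48/1941) = 0.011340.
z = (0.499742 − 0.52)/0.011340 = -0.020258/0.011340 = -1.786.

z = -1.786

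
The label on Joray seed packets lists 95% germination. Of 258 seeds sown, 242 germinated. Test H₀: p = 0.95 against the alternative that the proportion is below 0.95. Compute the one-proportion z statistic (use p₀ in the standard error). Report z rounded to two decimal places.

p̂ = 242/258 = 0.93798.
Under H₀, SE = √(0.95·0.05/258) = √(0.000184109) = 0.01357.
z = (0.93798 − 0.95)/0.01357 = -0.01202/0.01357 = -0.89.

z = -0.89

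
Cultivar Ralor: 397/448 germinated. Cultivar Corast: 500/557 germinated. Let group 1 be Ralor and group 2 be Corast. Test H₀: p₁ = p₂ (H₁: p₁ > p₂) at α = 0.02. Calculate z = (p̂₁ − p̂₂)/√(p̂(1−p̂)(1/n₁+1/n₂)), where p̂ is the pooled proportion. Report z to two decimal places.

z = -0.59

p̂₁ = 397/448 ≈ 0.88616, p̂₂ = 500/557 ≈ 0.89767.
Pooled p̂ = (397+500)/(448+557) = 897/1005 = 0.89254.
SE = √(p̂(1−p̂)(1/n₁+1/n₂)) = √(0.89254·0.10746·0.00402747) = √(0.000386293) = 0.01965.
z = (0.88616 − 0.89767)/0.01965 = -0.01151/0.01965 = -0.59.
p-value = P(Z > -0.585) ≈ 0.7209. With α = 0.02, fail to reject H₀.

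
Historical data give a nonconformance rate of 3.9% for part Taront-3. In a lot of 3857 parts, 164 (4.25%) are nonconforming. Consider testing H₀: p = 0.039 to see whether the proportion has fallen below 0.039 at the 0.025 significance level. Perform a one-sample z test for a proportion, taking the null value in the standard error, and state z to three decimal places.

p̂ = 164/3857 ≈ 0.042520.
Under H₀, SE = √(0.039·0.961/3857) = √(9.71714e-06) = 0.003117.
z = (0.042520 − 0.039)/0.003117 = 0.003520/0.003117 = 1.129.
p-value = P(Z < 1.129) ≈ 0.8706; since p > α = 0.025, fail to reject H₀.

z = 1.129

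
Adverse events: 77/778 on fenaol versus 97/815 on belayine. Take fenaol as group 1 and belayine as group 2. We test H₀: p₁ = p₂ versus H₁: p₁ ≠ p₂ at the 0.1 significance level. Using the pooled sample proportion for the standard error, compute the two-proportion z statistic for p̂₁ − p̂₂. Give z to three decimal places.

z = -1.282

p̂₁ = 77/778 ≈ 0.098972, p̂₂ = 97/815 ≈ 0.119018.
Pooled p̂ = (77+97)/(778+815) = 174/1593 = 0.109228.
SE = √(p̂(1−p̂)(1/n₁+1/n₂)) = √(0.109228·0.890772·0.00251234) = √(0.000244444) = 0.015635.
z = (0.098972 − 0.119018)/0.015635 = -0.020046/0.015635 = -1.282.
p-value = 2·P(Z > 1.282) ≈ 0.1998. With α = 0.1, fail to reject H₀.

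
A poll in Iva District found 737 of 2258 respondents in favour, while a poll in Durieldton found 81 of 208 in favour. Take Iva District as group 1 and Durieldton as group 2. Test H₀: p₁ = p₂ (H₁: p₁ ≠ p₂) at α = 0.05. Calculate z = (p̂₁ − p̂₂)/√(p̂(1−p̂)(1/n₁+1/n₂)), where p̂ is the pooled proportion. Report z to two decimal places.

p̂₁ = 737/2258 ≈ 0.3264, p̂₂ = 81/208 ≈ 0.3894.
Pooled p̂ = (737+81)/(2258+208) = 818/2466 = 0.3317.
SE = √(0.221679 × 0.00525056) = 0.0341.
z = (0.3264 − 0.3894)/0.0341 = -0.0630/0.0341 = -1.85.
Two-sided p-value ≈ 2·Φ(−1.847) = 0.0647, so at α = 0.05 we fail to reject H₀.

z = -1.85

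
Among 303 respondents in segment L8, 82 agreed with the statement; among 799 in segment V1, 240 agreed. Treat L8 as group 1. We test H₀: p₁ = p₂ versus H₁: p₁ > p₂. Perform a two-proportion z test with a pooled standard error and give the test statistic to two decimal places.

p̂₁ = 82/303 = 0.2706, p̂₂ = 240/799 = 0.3004.
Pooled p̂ = (82+240)/(303+799) = 322/1102 = 0.2922.
SE = √(0.206818 × 0.00455189) = 0.0307.
z = (0.2706 − 0.3004)/0.0307 = -0.0298/0.0307 = -0.97.
p-value = P(Z > -0.970) ≈ 0.8339.

z = -0.97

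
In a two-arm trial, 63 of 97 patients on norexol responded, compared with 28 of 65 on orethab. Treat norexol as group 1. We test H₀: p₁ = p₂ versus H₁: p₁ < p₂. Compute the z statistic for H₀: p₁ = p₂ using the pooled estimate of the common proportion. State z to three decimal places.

p̂₁ = 63/97 ≈ 0.64948, p̂₂ = 28/65 ≈ 0.43077.
Pooled p̂ = (63+28)/(97+65) = 91/162 = 0.56173.
SE = √(p̂(1−p̂)(1/n₁+1/n₂)) = √(0.56173·0.43827·0.0256939) = √(0.00632557) = 0.07953.
z = (0.64948 − 0.43077)/0.07953 = 0.21871/0.07953 = 2.750.

z = 2.750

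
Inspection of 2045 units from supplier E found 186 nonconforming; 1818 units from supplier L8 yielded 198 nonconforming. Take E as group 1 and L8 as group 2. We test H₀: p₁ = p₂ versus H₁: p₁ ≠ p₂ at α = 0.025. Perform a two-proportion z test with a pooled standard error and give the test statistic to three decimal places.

p̂₁ = 186/2045 = 0.090954, p̂₂ = 198/1818 = 0.108911.
Pooled p̂ = (186+198)/(2045+1818) = 384/3863 = 0.099405.
SE = √(p̂(1−p̂)(1/n₁+1/n₂)) = √(0.099405·0.900595·0.00103905) = √(9.30194e-05) = 0.009645.
z = (0.090954 − 0.108911)/0.009645 = -0.017957/0.009645 = -1.862.
p-value = 2·P(Z > 1.862) ≈ 0.0626, so at α = 0.025 we fail to reject H₀.

z = -1.862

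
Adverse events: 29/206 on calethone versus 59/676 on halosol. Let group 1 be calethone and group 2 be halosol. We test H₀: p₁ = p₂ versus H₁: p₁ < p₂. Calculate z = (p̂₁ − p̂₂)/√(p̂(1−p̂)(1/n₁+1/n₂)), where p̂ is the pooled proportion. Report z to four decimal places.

z = 2.2430

p̂₁ = 29/206 ≈ 0.1407767, p̂₂ = 59/676 ≈ 0.0872781.
Pooled p̂ = (29+59)/(206+676) = 88/882 = 0.0997732.
SE = √(p̂(1−p̂)(1/n₁+1/n₂)) = √(0.0997732·0.9002268·0.00633366) = √(0.00056888) = 0.0238512.
z = (0.1407767 − 0.0872781)/0.0238512 = 0.0534986/0.0238512 = 2.2430.
p-value = P(Z < 2.243) ≈ 0.9876.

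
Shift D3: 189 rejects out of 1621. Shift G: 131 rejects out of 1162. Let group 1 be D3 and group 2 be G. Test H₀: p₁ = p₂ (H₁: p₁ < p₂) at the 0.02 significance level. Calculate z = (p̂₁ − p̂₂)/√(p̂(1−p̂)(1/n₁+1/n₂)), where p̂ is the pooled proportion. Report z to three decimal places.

z = 0.315

p̂₁ = 189/1621 ≈ 0.116595, p̂₂ = 131/1162 ≈ 0.112737.
Pooled p̂ = (189+131)/(1621+1162) = 320/2783 = 0.114984.
SE = √(0.101763 × 0.00147749) = 0.012262.
z = (0.116595 − 0.112737)/0.012262 = 0.003858/0.012262 = 0.315.
p-value = P(Z < 0.315) ≈ 0.6235, so at α = 0.02 we fail to reject H₀.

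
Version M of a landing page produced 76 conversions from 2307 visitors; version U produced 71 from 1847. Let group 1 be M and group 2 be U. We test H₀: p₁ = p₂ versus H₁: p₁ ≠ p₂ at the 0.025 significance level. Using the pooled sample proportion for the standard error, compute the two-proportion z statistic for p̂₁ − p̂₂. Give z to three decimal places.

z = -0.953

p̂₁ = 76/2307 ≈ 0.03294, p̂₂ = 71/1847 ≈ 0.03844.
Pooled p̂ = (76+71)/(2307+1847) = 147/4154 = 0.03539.
SE = √(p̂(1−p̂)(1/n₁+1/n₂)) = √(0.03539·0.96461·0.000974882) = √(3.32779e-05) = 0.00577.
z = (0.03294 − 0.03844)/0.00577 = -0.00550/0.00577 = -0.953.
p-value = 2·P(Z > 0.953) ≈ 0.3406. With α = 0.025, fail to reject H₀.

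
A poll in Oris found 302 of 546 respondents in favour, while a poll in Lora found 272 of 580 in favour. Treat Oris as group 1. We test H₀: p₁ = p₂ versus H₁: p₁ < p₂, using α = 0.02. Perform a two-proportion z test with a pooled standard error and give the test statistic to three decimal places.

z = 2.823

p̂₁ = 302/546 = 0.55311, p̂₂ = 272/580 = 0.46897.
Pooled p̂ = (302+272)/(546+580) = 574/1126 = 0.50977.
SE = √(p̂(1−p̂)(1/n₁+1/n₂)) = √(0.50977·0.49023·0.00355564) = √(0.000888571) = 0.02981.
z = (0.55311 − 0.46897)/0.02981 = 0.08414/0.02981 = 2.823.
p-value = P(Z < 2.823) ≈ 0.9976. With α = 0.02, fail to reject H₀.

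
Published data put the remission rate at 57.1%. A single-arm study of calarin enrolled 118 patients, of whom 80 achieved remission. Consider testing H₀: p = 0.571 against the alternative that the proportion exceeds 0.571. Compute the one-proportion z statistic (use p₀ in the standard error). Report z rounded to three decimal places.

z = 2.348

p̂ = 80/118 = 0.67797.
SE = √(p₀(1−p₀)/n) = √(0.24496/118) = 0.04556.
z = (0.67797 − 0.571)/0.04556 = 0.10697/0.04556 = 2.348.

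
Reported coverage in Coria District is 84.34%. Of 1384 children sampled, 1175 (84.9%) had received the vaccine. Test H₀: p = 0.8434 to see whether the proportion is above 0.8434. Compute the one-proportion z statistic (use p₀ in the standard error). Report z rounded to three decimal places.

p̂ = 1175/1384 = 0.84899.
Standard error under H₀: √(0.8434×0.1566/1384) = 0.00977.
z = (0.84899 − 0.8434)/0.00977 = 0.00559/0.00977 = 0.572.

z = 0.572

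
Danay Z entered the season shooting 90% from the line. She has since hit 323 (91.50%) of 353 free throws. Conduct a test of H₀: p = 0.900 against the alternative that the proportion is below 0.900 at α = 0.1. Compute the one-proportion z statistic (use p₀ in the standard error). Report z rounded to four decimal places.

z = 0.9403

p̂ = 323/353 ≈ 0.915014.
Under H₀, SE = √(0.9·0.1/353) = √(0.000254958) = 0.015967.
z = (0.915014 − 0.9)/0.015967 = 0.015014/0.015967 = 0.9403.
p-value = P(Z < 0.940) ≈ 0.8265, so at α = 0.1 we fail to reject H₀.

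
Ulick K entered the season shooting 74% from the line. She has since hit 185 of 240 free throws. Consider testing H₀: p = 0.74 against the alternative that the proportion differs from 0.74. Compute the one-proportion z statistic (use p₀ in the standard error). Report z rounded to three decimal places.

p̂ = 185/240 = 0.77083.
SE = √(p₀(1−p₀)/n) = √(0.1924/240) = 0.02831.
z = (0.77083 − 0.74)/0.02831 = 0.03083/0.02831 = 1.089.
p-value = 2·P(Z > 1.089) ≈ 0.2762.

z = 1.089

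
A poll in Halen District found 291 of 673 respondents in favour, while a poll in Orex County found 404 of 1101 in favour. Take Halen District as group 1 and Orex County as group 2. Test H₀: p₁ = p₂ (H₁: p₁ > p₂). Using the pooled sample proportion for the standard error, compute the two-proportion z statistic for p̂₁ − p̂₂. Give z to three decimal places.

p̂₁ = 291/673 ≈ 0.432392, p̂₂ = 404/1101 ≈ 0.366939.
Pooled p̂ = (291+404)/(673+1101) = 695/1774 = 0.391770.
SE = √(p̂(1−p̂)(1/n₁+1/n₂)) = √(0.391770·0.608230·0.00239415) = √(0.000570493) = 0.023885.
z = (0.432392 − 0.366939)/0.023885 = 0.065453/0.023885 = 2.740.
p-value = P(Z > 2.740) ≈ 0.0031.

z = 2.740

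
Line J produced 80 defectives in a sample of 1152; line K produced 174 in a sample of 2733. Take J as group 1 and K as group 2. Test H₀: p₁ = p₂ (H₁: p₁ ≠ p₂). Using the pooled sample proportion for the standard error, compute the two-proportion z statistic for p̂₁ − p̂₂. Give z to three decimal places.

p̂₁ = 80/1152 ≈ 0.06944, p̂₂ = 174/2733 ≈ 0.06367.
Pooled p̂ = (80+174)/(1152+2733) = 254/3885 = 0.06538.
SE = √(0.0611052 × 0.00123395) = 0.00868.
z = (0.06944 − 0.06367)/0.00868 = 0.00577/0.00868 = 0.665.

z = 0.665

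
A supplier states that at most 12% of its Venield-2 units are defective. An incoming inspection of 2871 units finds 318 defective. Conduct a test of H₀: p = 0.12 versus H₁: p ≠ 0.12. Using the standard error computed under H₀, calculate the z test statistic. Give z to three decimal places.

z = -1.523

p̂ = 318/2871 = 0.110763.
Under H₀, SE = √(0.12·0.88/2871) = √(3.67816e-05) = 0.006065.
z = (0.110763 − 0.12)/0.006065 = -0.009237/0.006065 = -1.523.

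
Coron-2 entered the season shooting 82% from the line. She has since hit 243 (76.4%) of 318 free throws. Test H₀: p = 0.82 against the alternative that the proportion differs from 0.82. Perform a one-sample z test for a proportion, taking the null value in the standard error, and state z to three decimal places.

z = -2.592

p̂ = 243/318 ≈ 0.764151.
Under H₀, SE = √(0.82·0.18/318) = √(0.000464151) = 0.021544.
z = (0.764151 − 0.82)/0.021544 = -0.055849/0.021544 = -2.592.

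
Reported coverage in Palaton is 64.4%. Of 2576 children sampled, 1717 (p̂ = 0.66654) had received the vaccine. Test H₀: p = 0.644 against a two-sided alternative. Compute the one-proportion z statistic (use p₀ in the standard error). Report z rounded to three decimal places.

z = 2.389

p̂ = 1717/2576 = 0.666537.
SE = √(p₀(1−p₀)/n) = √(0.22926/2576) = 0.009434.
z = (0.666537 − 0.644)/0.009434 = 0.022537/0.009434 = 2.389.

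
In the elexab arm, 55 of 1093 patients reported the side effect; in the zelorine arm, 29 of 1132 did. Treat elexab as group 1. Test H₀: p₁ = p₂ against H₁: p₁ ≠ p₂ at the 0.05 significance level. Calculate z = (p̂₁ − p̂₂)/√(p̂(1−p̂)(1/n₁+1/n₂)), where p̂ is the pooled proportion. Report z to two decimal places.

z = 3.06

p̂₁ = 55/1093 = 0.05032, p̂₂ = 29/1132 = 0.02562.
Pooled p̂ = (55+29)/(1093+1132) = 84/2225 = 0.03775.
SE = √(p̂(1−p̂)(1/n₁+1/n₂)) = √(0.03775·0.96225·0.00179831) = √(6.5328e-05) = 0.00808.
z = (0.05032 − 0.02562)/0.00808 = 0.02470/0.00808 = 3.06.
Two-sided p-value ≈ 2·Φ(−3.056) = 0.0022; since p < α = 0.05, reject H₀.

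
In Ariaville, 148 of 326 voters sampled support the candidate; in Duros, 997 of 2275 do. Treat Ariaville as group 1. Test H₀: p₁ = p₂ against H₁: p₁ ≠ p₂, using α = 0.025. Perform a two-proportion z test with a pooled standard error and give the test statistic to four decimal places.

z = 0.5356

p̂₁ = 148/326 ≈ 0.453988, p̂₂ = 997/2275 ≈ 0.438242.
Pooled p̂ = (148+997)/(326+2275) = 1145/2601 = 0.440215.
SE = √(0.246426 × 0.00350705) = 0.029398.
z = (0.453988 − 0.438242)/0.029398 = 0.015746/0.029398 = 0.5356.
Two-sided p-value ≈ 2·Φ(−0.536) = 0.5922. With α = 0.025, fail to reject H₀.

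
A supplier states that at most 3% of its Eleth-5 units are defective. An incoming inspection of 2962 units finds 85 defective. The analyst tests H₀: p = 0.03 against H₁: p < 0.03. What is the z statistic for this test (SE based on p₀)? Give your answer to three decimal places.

p̂ = 85/2962 = 0.028697.
SE = √(p₀(1−p₀)/n) = √(0.0291/2962) = 0.003134.
z = (0.028697 − 0.03)/0.003134 = -0.001303/0.003134 = -0.416.

z = -0.416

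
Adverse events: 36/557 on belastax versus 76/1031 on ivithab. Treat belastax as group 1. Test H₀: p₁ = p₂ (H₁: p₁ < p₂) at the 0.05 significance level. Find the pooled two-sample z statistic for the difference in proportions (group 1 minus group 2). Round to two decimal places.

z = -0.67

p̂₁ = 36/557 = 0.0646, p̂₂ = 76/1031 = 0.0737.
Pooled p̂ = (36+76)/(557+1031) = 112/1588 = 0.0705.
SE = √(p̂(1−p̂)(1/n₁+1/n₂)) = √(0.0705·0.9295·0.00276526) = √(0.000181276) = 0.0135.
z = (0.0646 − 0.0737)/0.0135 = -0.0091/0.0135 = -0.67.
p-value = P(Z < -0.675) ≈ 0.2500; since p > α = 0.05, fail to reject H₀.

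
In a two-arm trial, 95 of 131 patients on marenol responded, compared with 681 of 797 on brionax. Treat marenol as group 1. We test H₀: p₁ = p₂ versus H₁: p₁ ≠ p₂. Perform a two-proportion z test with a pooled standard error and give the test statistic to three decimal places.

z = -3.705

p̂₁ = 95/131 ≈ 0.72519, p̂₂ = 681/797 ≈ 0.85445.
Pooled p̂ = (95+681)/(131+797) = 776/928 = 0.83621.
SE = √(p̂(1−p̂)(1/n₁+1/n₂)) = √(0.83621·0.16379·0.00888829) = √(0.00121738) = 0.03489.
z = (0.72519 − 0.85445)/0.03489 = -0.12926/0.03489 = -3.705.
Two-sided p-value ≈ 2·Φ(−3.705) = 0.0002.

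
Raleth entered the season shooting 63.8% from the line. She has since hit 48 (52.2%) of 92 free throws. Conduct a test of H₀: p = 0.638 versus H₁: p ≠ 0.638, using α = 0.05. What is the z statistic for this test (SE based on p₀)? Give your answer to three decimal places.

p̂ = 48/92 ≈ 0.521739.
Standard error under H₀: √(0.638×0.362/92) = 0.050104.
z = (0.521739 − 0.638)/0.050104 = -0.116261/0.050104 = -2.320.
Two-sided p-value ≈ 2·Φ(−2.320) = 0.0203; since p < α = 0.05, reject H₀.

z = -2.320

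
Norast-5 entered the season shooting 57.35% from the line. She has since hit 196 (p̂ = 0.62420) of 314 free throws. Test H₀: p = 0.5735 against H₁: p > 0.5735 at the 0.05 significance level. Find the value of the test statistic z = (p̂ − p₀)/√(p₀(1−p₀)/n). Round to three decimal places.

z = 1.817

p̂ = 196/314 ≈ 0.62420.
Standard error under H₀: √(0.5735×0.4265/314) = 0.02791.
z = (0.62420 − 0.5735)/0.02791 = 0.05070/0.02791 = 1.817.
p-value = P(Z > 1.817) ≈ 0.0346. With α = 0.05, reject H₀.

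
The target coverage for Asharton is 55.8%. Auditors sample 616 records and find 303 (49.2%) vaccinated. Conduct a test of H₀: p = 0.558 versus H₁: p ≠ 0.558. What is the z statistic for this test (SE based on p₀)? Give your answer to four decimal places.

p̂ = 303/616 = 0.4918831.
Standard error under H₀: √(0.558×0.442/616) = 0.0200096.
z = (0.4918831 − 0.558)/0.0200096 = -0.0661169/0.0200096 = -3.3043.
Two-sided p-value ≈ 2·Φ(−3.304) = 0.0010.

z = -3.3043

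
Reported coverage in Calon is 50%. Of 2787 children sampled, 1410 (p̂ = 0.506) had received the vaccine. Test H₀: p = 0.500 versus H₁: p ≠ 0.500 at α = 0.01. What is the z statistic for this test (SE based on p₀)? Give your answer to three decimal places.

z = 0.625

p̂ = 1410/2787 = 0.50592.
Under H₀, SE = √(0.5·0.5/2787) = √(8.97022e-05) = 0.00947.
z = (0.50592 − 0.5)/0.00947 = 0.00592/0.00947 = 0.625.
p-value = 2·P(Z > 0.625) ≈ 0.5319; since p > α = 0.01, fail to reject H₀.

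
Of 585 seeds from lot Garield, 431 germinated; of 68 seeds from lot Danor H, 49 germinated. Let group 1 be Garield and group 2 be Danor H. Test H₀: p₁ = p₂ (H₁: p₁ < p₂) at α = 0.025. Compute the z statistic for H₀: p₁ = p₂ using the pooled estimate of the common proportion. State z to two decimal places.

z = 0.29

p̂₁ = 431/585 ≈ 0.7368, p̂₂ = 49/68 ≈ 0.7206.
Pooled p̂ = (431+49)/(585+68) = 480/653 = 0.7351.
SE = √(0.194743 × 0.0164153) = 0.0565.
z = (0.7368 − 0.7206)/0.0565 = 0.0162/0.0565 = 0.29.
p-value = P(Z < 0.286) ≈ 0.6125, so at α = 0.025 we fail to reject H₀.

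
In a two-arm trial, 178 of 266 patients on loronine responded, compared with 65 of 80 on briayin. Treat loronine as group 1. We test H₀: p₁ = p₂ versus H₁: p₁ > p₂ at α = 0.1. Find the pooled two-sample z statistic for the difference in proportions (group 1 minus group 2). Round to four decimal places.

p̂₁ = 178/266 ≈ 0.669173, p̂₂ = 65/80 ≈ 0.812500.
Pooled p̂ = (178+65)/(266+80) = 243/346 = 0.702312.
SE = √(p̂(1−p̂)(1/n₁+1/n₂)) = √(0.702312·0.297688·0.0162594) = √(0.00339935) = 0.058304.
z = (0.669173 − 0.812500)/0.058304 = -0.143327/0.058304 = -2.4583.
p-value = P(Z > -2.458) ≈ 0.9930, so at α = 0.1 we fail to reject H₀.

z = -2.4583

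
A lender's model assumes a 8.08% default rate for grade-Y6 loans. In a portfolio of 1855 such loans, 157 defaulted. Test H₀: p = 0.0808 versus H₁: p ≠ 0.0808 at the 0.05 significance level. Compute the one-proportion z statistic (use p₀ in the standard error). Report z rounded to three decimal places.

z = 0.606

p̂ = 157/1855 = 0.084636.
Under H₀, SE = √(0.0808·0.9192/1855) = √(4.00385e-05) = 0.006328.
z = (0.084636 − 0.0808)/0.006328 = 0.003836/0.006328 = 0.606.
p-value = 2·P(Z > 0.606) ≈ 0.5443; since p > α = 0.05, fail to reject H₀.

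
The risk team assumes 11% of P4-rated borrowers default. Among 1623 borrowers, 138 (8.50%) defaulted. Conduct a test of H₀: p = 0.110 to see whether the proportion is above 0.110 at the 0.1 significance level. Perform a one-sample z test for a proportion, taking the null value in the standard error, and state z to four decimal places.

z = -3.2153

p̂ = 138/1623 = 0.0850277.
Standard error under H₀: √(0.11×0.89/1623) = 0.0077666.
z = (0.0850277 − 0.11)/0.0077666 = -0.0249723/0.0077666 = -3.2153.
p-value = P(Z > -3.215) ≈ 0.9993. With α = 0.1, fail to reject H₀.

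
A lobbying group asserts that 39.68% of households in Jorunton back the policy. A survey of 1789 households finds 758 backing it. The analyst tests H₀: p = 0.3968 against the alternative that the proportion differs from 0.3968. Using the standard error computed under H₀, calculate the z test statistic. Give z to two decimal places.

z = 2.33

p̂ = 758/1789 = 0.423700.
Under H₀, SE = √(0.3968·0.6032/1789) = √(0.00013379) = 0.011567.
z = (0.423700 − 0.3968)/0.011567 = 0.026900/0.011567 = 2.33.
Two-sided p-value ≈ 2·Φ(−2.326) = 0.0200.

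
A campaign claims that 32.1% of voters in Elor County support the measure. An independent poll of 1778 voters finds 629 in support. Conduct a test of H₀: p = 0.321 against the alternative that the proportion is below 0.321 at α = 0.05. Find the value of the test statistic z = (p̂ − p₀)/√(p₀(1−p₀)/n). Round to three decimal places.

z = 2.960

p̂ = 629/1778 ≈ 0.35377.
Standard error under H₀: √(0.321×0.679/1778) = 0.01107.
z = (0.35377 − 0.321)/0.01107 = 0.03277/0.01107 = 2.960.
p-value = P(Z < 2.960) ≈ 0.9985. With α = 0.05, fail to reject H₀.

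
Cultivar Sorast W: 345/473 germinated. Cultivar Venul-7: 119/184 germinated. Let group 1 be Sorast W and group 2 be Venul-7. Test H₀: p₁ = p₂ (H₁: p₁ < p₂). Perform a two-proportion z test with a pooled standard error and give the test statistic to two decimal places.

z = 2.09

p̂₁ = 345/473 ≈ 0.7294, p̂₂ = 119/184 ≈ 0.6467.
Pooled p̂ = (345+119)/(473+184) = 464/657 = 0.7062.
SE = √(p̂(1−p̂)(1/n₁+1/n₂)) = √(0.7062·0.2938·0.00754895) = √(0.00156614) = 0.0396.
z = (0.7294 − 0.6467)/0.0396 = 0.0827/0.0396 = 2.09.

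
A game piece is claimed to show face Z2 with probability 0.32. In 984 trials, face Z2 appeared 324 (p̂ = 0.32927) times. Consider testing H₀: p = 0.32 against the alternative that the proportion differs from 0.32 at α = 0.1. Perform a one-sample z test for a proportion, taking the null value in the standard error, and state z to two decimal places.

p̂ = 324/984 ≈ 0.3293.
SE = √(p₀(1−p₀)/n) = √(0.2176/984) = 0.0149.
z = (0.3293 − 0.32)/0.0149 = 0.0093/0.0149 = 0.62.
p-value = 2·P(Z > 0.623) ≈ 0.5331. With α = 0.1, fail to reject H₀.

z = 0.62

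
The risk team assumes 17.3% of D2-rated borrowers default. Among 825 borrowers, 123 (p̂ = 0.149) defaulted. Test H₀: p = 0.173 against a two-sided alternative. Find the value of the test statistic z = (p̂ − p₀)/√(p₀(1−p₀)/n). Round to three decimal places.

p̂ = 123/825 = 0.149091.
Standard error under H₀: √(0.173×0.827/825) = 0.013169.
z = (0.149091 − 0.173)/0.013169 = -0.023909/0.013169 = -1.816.
p-value = 2·P(Z > 1.816) ≈ 0.0694.

z = -1.816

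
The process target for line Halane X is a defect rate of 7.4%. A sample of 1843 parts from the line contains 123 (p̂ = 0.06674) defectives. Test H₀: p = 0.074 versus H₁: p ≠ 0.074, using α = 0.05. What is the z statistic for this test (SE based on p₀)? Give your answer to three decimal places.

p̂ = 123/1843 ≈ 0.066739.
SE = √(p₀(1−p₀)/n) = √(0.068524/1843) = 0.006098.
z = (0.066739 − 0.074)/0.006098 = -0.007261/0.006098 = -1.191.
p-value = 2·P(Z > 1.191) ≈ 0.2337; since p > α = 0.05, fail to reject H₀.

z = -1.191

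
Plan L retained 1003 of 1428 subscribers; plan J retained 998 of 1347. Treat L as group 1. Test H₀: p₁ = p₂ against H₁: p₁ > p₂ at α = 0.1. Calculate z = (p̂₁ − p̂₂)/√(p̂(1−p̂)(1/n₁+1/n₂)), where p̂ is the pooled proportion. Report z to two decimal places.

p̂₁ = 1003/1428 = 0.7024, p̂₂ = 998/1347 = 0.7409.
Pooled p̂ = (1003+998)/(1428+1347) = 2001/2775 = 0.7211.
SE = √(0.201123 × 0.00144267) = 0.0170.
z = (0.7024 − 0.7409)/0.0170 = -0.0385/0.0170 = -2.26.
p-value = P(Z > -2.262) ≈ 0.9881; since p > α = 0.1, fail to reject H₀.

z = -2.26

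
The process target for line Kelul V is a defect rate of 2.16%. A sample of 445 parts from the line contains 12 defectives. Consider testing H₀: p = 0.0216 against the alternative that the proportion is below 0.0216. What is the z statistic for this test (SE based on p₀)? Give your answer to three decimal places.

p̂ = 12/445 ≈ 0.02697.
Under H₀, SE = √(0.0216·0.9784/445) = √(4.74909e-05) = 0.00689.
z = (0.02697 − 0.0216)/0.00689 = 0.00537/0.00689 = 0.779.

z = 0.779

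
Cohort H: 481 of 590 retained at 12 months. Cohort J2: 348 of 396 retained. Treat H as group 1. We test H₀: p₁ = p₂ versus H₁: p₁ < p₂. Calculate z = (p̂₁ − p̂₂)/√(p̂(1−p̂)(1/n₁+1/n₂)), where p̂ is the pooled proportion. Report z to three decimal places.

z = -2.673

p̂₁ = 481/590 = 0.81525, p̂₂ = 348/396 = 0.87879.
Pooled p̂ = (481+348)/(590+396) = 829/986 = 0.84077.
SE = √(0.133875 × 0.00422017) = 0.02377.
z = (0.81525 − 0.87879)/0.02377 = -0.06354/0.02377 = -2.673.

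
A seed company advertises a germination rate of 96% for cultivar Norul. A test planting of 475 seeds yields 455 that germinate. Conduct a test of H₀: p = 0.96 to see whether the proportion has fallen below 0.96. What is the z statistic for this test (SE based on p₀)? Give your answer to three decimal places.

p̂ = 455/475 = 0.957895.
Under H₀, SE = √(0.96·0.04/475) = √(8.08421e-05) = 0.008991.
z = (0.957895 − 0.96)/0.008991 = -0.002105/0.008991 = -0.234.
p-value = P(Z < -0.234) ≈ 0.4074.

z = -0.234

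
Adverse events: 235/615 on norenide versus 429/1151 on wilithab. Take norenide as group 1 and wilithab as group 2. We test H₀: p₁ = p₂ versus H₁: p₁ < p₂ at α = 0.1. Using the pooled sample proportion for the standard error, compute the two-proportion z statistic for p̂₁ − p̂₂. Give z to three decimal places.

z = 0.388

p̂₁ = 235/615 = 0.38211, p̂₂ = 429/1151 = 0.37272.
Pooled p̂ = (235+429)/(615+1151) = 664/1766 = 0.37599.
SE = √(0.234622 × 0.00249483) = 0.02419.
z = (0.38211 − 0.37272)/0.02419 = 0.00939/0.02419 = 0.388.
p-value = P(Z < 0.388) ≈ 0.6511; since p > α = 0.1, fail to reject H₀.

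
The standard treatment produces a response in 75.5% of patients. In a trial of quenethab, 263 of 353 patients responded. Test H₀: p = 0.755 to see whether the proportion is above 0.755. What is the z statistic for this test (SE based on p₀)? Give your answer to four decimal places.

p̂ = 263/353 = 0.745042.
Standard error under H₀: √(0.755×0.245/353) = 0.022891.
z = (0.745042 − 0.755)/0.022891 = -0.009958/0.022891 = -0.4350.

z = -0.4350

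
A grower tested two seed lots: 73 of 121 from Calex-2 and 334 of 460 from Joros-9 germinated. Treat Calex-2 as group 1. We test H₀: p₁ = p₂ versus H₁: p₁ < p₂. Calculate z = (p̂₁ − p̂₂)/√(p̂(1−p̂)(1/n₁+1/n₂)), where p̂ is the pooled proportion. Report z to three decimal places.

z = -2.624

p̂₁ = 73/121 ≈ 0.60331, p̂₂ = 334/460 ≈ 0.72609.
Pooled p̂ = (73+334)/(121+460) = 407/581 = 0.70052.
SE = √(0.209793 × 0.0104384) = 0.04680.
z = (0.60331 − 0.72609)/0.04680 = -0.12278/0.04680 = -2.624.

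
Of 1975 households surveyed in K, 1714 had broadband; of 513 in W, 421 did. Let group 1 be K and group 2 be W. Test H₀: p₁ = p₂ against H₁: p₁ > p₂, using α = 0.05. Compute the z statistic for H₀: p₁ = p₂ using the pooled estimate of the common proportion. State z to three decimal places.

z = 2.729

p̂₁ = 1714/1975 ≈ 0.86785, p̂₂ = 421/513 ≈ 0.82066.
Pooled p̂ = (1714+421)/(1975+513) = 2135/2488 = 0.85812.
SE = √(0.121751 × 0.00245565) = 0.01729.
z = (0.86785 − 0.82066)/0.01729 = 0.04719/0.01729 = 2.729.
p-value = P(Z > 2.729) ≈ 0.0032. With α = 0.05, reject H₀.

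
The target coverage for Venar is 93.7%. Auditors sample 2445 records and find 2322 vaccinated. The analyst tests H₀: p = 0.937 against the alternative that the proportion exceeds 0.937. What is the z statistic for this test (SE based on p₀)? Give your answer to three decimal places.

p̂ = 2322/2445 = 0.949693.
Under H₀, SE = √(0.937·0.063/2445) = √(2.41436e-05) = 0.004914.
z = (0.949693 − 0.937)/0.004914 = 0.012693/0.004914 = 2.583.

z = 2.583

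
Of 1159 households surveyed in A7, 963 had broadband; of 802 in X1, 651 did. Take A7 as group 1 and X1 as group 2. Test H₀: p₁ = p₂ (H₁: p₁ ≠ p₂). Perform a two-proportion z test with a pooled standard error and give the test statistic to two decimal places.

z = 1.09

p̂₁ = 963/1159 = 0.83089, p̂₂ = 651/802 = 0.81172.
Pooled p̂ = (963+651)/(1159+802) = 1614/1961 = 0.82305.
SE = √(p̂(1−p̂)(1/n₁+1/n₂)) = √(0.82305·0.17695·0.0021097) = √(0.000307254) = 0.01753.
z = (0.83089 − 0.81172)/0.01753 = 0.01917/0.01753 = 1.09.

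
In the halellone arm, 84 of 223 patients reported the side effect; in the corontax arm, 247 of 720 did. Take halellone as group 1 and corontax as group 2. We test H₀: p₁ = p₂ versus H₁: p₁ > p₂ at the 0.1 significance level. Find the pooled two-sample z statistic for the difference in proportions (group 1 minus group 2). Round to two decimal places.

p̂₁ = 84/223 = 0.3767, p̂₂ = 247/720 = 0.3431.
Pooled p̂ = (84+247)/(223+720) = 331/943 = 0.3510.
SE = √(0.227801 × 0.00587319) = 0.0366.
z = (0.3767 − 0.3431)/0.0366 = 0.0336/0.0366 = 0.92.
p-value = P(Z > 0.919) ≈ 0.1790. With α = 0.1, fail to reject H₀.

z = 0.92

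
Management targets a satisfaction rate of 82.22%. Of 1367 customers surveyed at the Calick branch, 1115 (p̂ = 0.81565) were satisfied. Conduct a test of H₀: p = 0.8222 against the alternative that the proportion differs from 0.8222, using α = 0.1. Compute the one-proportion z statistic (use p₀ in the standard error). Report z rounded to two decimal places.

z = -0.63

p̂ = 1115/1367 = 0.8157.
Under H₀, SE = √(0.8222·0.1778/1367) = √(0.00010694) = 0.0103.
z = (0.8157 − 0.8222)/0.0103 = -0.0065/0.0103 = -0.63.
Two-sided p-value ≈ 2·Φ(−0.633) = 0.5268. With α = 0.1, fail to reject H₀.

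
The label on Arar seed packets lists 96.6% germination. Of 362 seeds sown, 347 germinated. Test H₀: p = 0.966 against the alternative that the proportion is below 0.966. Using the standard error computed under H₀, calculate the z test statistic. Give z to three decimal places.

z = -0.781

p̂ = 347/362 = 0.95856.
Under H₀, SE = √(0.966·0.034/362) = √(9.07293e-05) = 0.00953.
z = (0.95856 − 0.966)/0.00953 = -0.00744/0.00953 = -0.781.
p-value = P(Z < -0.781) ≈ 0.2175.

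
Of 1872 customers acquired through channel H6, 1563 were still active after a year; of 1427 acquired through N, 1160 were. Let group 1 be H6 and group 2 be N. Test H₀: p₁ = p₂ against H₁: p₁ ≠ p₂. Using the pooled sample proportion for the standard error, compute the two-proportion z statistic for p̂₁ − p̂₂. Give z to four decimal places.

p̂₁ = 1563/1872 = 0.834936, p̂₂ = 1160/1427 = 0.812894.
Pooled p̂ = (1563+1160)/(1872+1427) = 2723/3299 = 0.825402.
SE = √(0.144114 × 0.00123496) = 0.013341.
z = (0.834936 − 0.812894)/0.013341 = 0.022042/0.013341 = 1.6522.

z = 1.6522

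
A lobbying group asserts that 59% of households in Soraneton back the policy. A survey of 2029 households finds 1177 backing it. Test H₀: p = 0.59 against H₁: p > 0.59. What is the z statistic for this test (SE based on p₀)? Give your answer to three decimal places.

z = -0.908

p̂ = 1177/2029 ≈ 0.58009.
Under H₀, SE = √(0.59·0.41/2029) = √(0.000119221) = 0.01092.
z = (0.58009 − 0.59)/0.01092 = -0.00991/0.01092 = -0.908.
p-value = P(Z > -0.908) ≈ 0.8180.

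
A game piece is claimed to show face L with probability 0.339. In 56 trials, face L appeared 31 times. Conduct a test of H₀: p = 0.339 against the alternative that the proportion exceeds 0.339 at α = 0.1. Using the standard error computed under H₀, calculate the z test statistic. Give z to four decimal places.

z = 3.3921

p̂ = 31/56 ≈ 0.553571.
Under H₀, SE = √(0.339·0.661/56) = √(0.00400141) = 0.063257.
z = (0.553571 − 0.339)/0.063257 = 0.214571/0.063257 = 3.3921.
p-value = P(Z > 3.392) ≈ 0.0003, so at α = 0.1 we reject H₀.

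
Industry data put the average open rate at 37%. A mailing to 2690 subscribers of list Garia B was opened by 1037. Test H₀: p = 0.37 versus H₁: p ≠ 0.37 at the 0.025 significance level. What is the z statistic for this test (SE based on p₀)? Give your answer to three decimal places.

p̂ = 1037/2690 = 0.38550.
SE = √(p₀(1−p₀)/n) = √(0.2331/2690) = 0.00931.
z = (0.38550 − 0.37)/0.00931 = 0.01550/0.00931 = 1.665.
Two-sided p-value ≈ 2·Φ(−1.665) = 0.0959, so at α = 0.025 we fail to reject H₀.

z = 1.665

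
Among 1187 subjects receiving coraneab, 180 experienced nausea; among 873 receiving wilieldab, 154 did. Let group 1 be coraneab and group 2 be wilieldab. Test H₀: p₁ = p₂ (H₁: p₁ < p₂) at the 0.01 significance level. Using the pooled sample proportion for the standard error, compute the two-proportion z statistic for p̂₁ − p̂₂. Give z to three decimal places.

z = -1.507

p̂₁ = 180/1187 = 0.15164, p̂₂ = 154/873 = 0.17640.
Pooled p̂ = (180+154)/(1187+873) = 334/2060 = 0.16214.
SE = √(p̂(1−p̂)(1/n₁+1/n₂)) = √(0.16214·0.83786·0.00198794) = √(0.000270057) = 0.01643.
z = (0.15164 − 0.17640)/0.01643 = -0.02476/0.01643 = -1.507.
p-value = P(Z < -1.507) ≈ 0.0659; since p > α = 0.01, fail to reject H₀.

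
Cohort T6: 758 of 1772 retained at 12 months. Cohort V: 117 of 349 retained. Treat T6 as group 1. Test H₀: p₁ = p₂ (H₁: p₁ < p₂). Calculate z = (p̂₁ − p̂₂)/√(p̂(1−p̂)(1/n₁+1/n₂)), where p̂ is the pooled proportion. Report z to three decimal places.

p̂₁ = 758/1772 = 0.427765, p̂₂ = 117/349 = 0.335244.
Pooled p̂ = (758+117)/(1772+349) = 875/2121 = 0.412541.
SE = √(p̂(1−p̂)(1/n₁+1/n₂)) = √(0.412541·0.587459·0.00342966) = √(0.000831182) = 0.028830.
z = (0.427765 − 0.335244)/0.028830 = 0.092521/0.028830 = 3.209.

z = 3.209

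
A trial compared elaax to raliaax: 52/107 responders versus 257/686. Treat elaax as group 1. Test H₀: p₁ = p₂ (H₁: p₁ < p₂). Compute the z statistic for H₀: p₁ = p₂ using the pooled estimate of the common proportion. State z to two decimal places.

z = 2.20

p̂₁ = 52/107 ≈ 0.4860, p̂₂ = 257/686 ≈ 0.3746.
Pooled p̂ = (52+257)/(107+686) = 309/793 = 0.3897.
SE = √(0.237825 × 0.0108035) = 0.0507.
z = (0.4860 − 0.3746)/0.0507 = 0.1114/0.0507 = 2.20.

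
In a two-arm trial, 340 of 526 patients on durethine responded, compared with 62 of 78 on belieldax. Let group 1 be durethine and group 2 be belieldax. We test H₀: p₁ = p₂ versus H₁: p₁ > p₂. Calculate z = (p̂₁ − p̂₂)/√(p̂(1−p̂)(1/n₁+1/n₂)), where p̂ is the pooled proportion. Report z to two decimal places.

p̂₁ = 340/526 ≈ 0.64639, p̂₂ = 62/78 ≈ 0.79487.
Pooled p̂ = (340+62)/(526+78) = 402/604 = 0.66556.
SE = √(0.222589 × 0.0147217) = 0.05724.
z = (0.64639 − 0.79487)/0.05724 = -0.14848/0.05724 = -2.59.
p-value = P(Z > -2.594) ≈ 0.9953.

z = -2.59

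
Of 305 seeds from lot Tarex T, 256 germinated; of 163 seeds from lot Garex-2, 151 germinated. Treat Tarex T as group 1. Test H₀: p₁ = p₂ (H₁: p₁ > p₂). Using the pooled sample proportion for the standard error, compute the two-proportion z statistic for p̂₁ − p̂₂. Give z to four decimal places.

z = -2.6644

p̂₁ = 256/305 ≈ 0.839344, p̂₂ = 151/163 ≈ 0.926380.
Pooled p̂ = (256+151)/(305+163) = 407/468 = 0.869658.
SE = √(p̂(1−p̂)(1/n₁+1/n₂)) = √(0.869658·0.130342·0.00941366) = √(0.00106707) = 0.032666.
z = (0.839344 − 0.926380)/0.032666 = -0.087036/0.032666 = -2.6644.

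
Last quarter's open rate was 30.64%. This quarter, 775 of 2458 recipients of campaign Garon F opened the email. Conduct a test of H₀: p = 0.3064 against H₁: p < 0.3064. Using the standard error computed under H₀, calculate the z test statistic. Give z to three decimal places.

p̂ = 775/2458 ≈ 0.31530.
SE = √(p₀(1−p₀)/n) = √(0.21252/2458) = 0.00930.
z = (0.31530 − 0.3064)/0.00930 = 0.00890/0.00930 = 0.957.

z = 0.957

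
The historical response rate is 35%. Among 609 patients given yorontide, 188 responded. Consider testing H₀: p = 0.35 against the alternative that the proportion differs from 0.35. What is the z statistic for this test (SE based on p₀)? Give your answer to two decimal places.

p̂ = 188/609 = 0.3087.
Standard error under H₀: √(0.35×0.65/609) = 0.0193.
z = (0.3087 − 0.35)/0.0193 = -0.0413/0.0193 = -2.14.

z = -2.14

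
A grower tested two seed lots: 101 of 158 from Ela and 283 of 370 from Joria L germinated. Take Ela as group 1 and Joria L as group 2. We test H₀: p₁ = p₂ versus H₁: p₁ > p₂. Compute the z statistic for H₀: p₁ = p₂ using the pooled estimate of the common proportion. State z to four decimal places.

p̂₁ = 101/158 ≈ 0.639241, p̂₂ = 283/370 ≈ 0.764865.
Pooled p̂ = (101+283)/(158+370) = 384/528 = 0.727273.
SE = √(0.198347 × 0.00903182) = 0.042325.
z = (0.639241 − 0.764865)/0.042325 = -0.125624/0.042325 = -2.9681.

z = -2.9681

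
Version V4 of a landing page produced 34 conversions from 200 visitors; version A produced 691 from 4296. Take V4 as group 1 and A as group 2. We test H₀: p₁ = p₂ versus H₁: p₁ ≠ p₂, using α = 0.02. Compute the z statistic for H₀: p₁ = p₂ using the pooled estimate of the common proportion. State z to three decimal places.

z = 0.344

p̂₁ = 34/200 = 0.17000, p̂₂ = 691/4296 = 0.16085.
Pooled p̂ = (34+691)/(200+4296) = 725/4496 = 0.16125.
SE = √(0.135251 × 0.00523277) = 0.02660.
z = (0.17000 − 0.16085)/0.02660 = 0.00915/0.02660 = 0.344.
Two-sided p-value ≈ 2·Φ(−0.344) = 0.7308; since p > α = 0.02, fail to reject H₀.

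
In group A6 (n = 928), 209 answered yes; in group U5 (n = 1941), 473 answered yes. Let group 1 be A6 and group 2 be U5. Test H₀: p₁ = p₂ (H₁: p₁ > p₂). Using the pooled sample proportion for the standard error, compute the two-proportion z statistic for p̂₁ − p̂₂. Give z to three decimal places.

p̂₁ = 209/928 ≈ 0.22522, p̂₂ = 473/1941 ≈ 0.24369.
Pooled p̂ = (209+473)/(928+1941) = 682/2869 = 0.23771.
SE = √(0.181206 × 0.00159278) = 0.01699.
z = (0.22522 − 0.24369)/0.01699 = -0.01847/0.01699 = -1.087.

z = -1.087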